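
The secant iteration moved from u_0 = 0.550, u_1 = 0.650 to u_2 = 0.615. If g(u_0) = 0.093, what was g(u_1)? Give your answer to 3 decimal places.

-0.050

The secant line through (0.550, 0.093) and (0.650, g(u_1)) crosses zero at u_2 = 0.615.
So (0.550, 0.093), (0.650, g(u_1)), (0.615, 0) are collinear:
g(u_1) = 0.093 · (0.650 − 0.615) / (0.550 − 0.615) = 0.093 · (0.03500)/(-0.06500) = -0.05008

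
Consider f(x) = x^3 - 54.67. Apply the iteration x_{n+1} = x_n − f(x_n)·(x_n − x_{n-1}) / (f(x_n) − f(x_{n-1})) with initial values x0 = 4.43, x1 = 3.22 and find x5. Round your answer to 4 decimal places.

3.7953

f(4.43) = 32.268307, f(3.22) = -21.283752
x2 = 3.220000 − (-21.283752)·(3.220000 − 4.430000) / (-21.283752 − 32.268307) = 3.220000 − (25.753340)/(-53.552059) = 3.700903
f(3.700903) = -3.979909
x3 = 3.700903 − (-3.979909)·(3.700903 − 3.220000) / (-3.979909 − (-21.283752)) = 3.700903 − (-1.913950)/(17.303843) = 3.811511
f(3.811511) = 0.702180
x4 = 3.811511 − 0.702180·(3.811511 − 3.700903) / (0.702180 − (-3.979909)) = 3.811511 − (0.077667)/(4.682089) = 3.794923
f(3.794923) = -0.017635
x5 = 3.794923 − (-0.017635)·(3.794923 − 3.811511) / (-0.017635 − 0.702180) = 3.794923 − (0.000293)/(-0.719815) = 3.795330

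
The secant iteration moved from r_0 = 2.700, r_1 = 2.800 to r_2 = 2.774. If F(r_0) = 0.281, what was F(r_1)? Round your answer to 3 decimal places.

The secant line through (2.700, 0.281) and (2.800, F(r_1)) crosses zero at r_2 = 2.774.
So (2.700, 0.281), (2.800, F(r_1)), (2.774, 0) are collinear:
F(r_1) = 0.281 · (2.800 − 2.774) / (2.700 − 2.774) = 0.281 · (0.02600)/(-0.07400) = -0.09873

-0.099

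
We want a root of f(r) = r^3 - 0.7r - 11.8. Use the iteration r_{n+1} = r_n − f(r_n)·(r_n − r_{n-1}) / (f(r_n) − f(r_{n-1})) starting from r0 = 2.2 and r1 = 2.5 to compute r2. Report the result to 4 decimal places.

f(2.2) = -2.692000, f(2.5) = 2.075000
r2 = 2.500000 − 2.075000·(2.500000 − 2.200000) / (2.075000 − (-2.692000)) = 2.500000 − (0.622500)/(4.767000) = 2.369415

2.3694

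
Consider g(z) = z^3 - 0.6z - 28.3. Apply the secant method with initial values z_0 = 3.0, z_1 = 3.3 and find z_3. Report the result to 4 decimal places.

3.1126

g(3.0) = -3.100000, g(3.3) = 5.657000
z_2 = 3.300000 − 5.657000·(3.300000 − 3.000000) / (5.657000 − (-3.100000)) = 3.300000 − (1.697100)/(8.757000) = 3.106201
g(3.106201) = -0.193595
z_3 = 3.106201 − (-0.193595)·(3.106201 − 3.300000) / (-0.193595 − 5.657000) = 3.106201 − (0.037519)/(-5.850595) = 3.112614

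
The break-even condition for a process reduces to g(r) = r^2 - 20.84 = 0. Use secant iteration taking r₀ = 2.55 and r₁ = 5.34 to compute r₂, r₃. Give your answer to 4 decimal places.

4.3672, 4.5493

g(2.55) = -14.337500, g(5.34) = 7.675600
r₂ = 5.340000 − 7.675600·(5.340000 − 2.550000) / (7.675600 − (-14.337500)) = 5.340000 − (21.414924)/(22.013100) = 4.367174
g(4.367174) = -1.767794
r₃ = 4.367174 − (-1.767794)·(4.367174 − 5.340000) / (-1.767794 − 7.675600) = 4.367174 − (1.719757)/(-9.443394) = 4.549286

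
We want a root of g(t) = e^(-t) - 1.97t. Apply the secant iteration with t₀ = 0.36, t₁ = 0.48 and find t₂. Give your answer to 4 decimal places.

g(0.36) = -0.011524, g(0.48) = -0.326817
t₂ = 0.480000 − (-0.326817)·(0.480000 − 0.360000) / (-0.326817 − (-0.011524)) = 0.480000 − (-0.039218)/(-0.315293) = 0.355614

0.3556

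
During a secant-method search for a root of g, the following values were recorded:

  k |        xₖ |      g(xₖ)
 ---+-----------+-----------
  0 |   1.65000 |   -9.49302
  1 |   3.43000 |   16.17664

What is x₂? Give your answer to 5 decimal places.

x₂ = 3.43000 − 16.17664·(3.43000 − 1.65000) / (16.17664 − (-9.49302))
   = 3.43000 − (28.7944192)/(25.6696600) = 2.3082703

2.30827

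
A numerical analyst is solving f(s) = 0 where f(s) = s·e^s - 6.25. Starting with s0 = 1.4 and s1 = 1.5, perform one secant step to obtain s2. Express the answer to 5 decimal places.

f(1.4) = -0.5727200, f(1.5) = 0.4725336
s2 = 1.5000000 − 0.4725336·(1.5000000 − 1.4000000) / (0.4725336 − (-0.5727200)) = 1.5000000 − (0.0472534)/(1.0452537) = 1.4547924

1.45479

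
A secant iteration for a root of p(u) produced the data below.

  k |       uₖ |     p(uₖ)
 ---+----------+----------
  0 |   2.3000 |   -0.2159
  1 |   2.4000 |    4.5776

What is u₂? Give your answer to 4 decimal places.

u₂ = 2.4000 − 4.5776·(2.4000 − 2.3000) / (4.5776 − (-0.2159))
   = 2.4000 − (0.457760)/(4.793500) = 2.304504

2.3045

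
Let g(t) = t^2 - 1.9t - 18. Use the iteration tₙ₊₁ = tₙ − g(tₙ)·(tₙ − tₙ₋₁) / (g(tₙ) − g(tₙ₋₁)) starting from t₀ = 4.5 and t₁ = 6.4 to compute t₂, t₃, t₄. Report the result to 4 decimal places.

g(4.5) = -6.300000, g(6.4) = 10.800000
t₂ = 6.400000 − 10.800000·(6.400000 − 4.500000) / (10.800000 − (-6.300000)) = 6.400000 − (20.520000)/(17.100000) = 5.200000
g(5.200000) = -0.840000
t₃ = 5.200000 − (-0.840000)·(5.200000 − 6.400000) / (-0.840000 − 10.800000) = 5.200000 − (1.008000)/(-11.640000) = 5.286598
g(5.286598) = -0.096418
t₄ = 5.286598 − (-0.096418)·(5.286598 − 5.200000) / (-0.096418 − (-0.840000)) = 5.286598 − (-0.008350)/(0.743582) = 5.297827

5.2000, 5.2866, 5.2978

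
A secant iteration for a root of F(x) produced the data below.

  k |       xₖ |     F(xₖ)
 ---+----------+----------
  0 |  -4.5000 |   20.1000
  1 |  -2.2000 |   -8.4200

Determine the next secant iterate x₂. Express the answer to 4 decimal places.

x₂ = -2.2000 − (-8.4200)·(-2.2000 − (-4.5000)) / (-8.4200 − 20.1000)
   = -2.2000 − (-19.366000)/(-28.520000) = -2.879032

-2.8790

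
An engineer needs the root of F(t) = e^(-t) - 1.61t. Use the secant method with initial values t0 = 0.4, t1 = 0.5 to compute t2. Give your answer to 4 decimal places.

0.4117

F(0.4) = 0.026320, F(0.5) = -0.198469
t2 = 0.500000 − (-0.198469)·(0.500000 − 0.400000) / (-0.198469 − 0.026320) = 0.500000 − (-0.019847)/(-0.224789) = 0.411709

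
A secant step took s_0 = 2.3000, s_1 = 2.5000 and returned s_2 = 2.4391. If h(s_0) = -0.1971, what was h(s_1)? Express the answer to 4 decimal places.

The secant line through (2.3000, -0.1971) and (2.5000, h(s_1)) crosses zero at s_2 = 2.4391.
So (2.3000, -0.1971), (2.5000, h(s_1)), (2.4391, 0) are collinear:
h(s_1) = -0.1971 · (2.5000 − 2.4391) / (2.3000 − 2.4391) = -0.1971 · (0.060900)/(-0.139100) = 0.086293

0.0863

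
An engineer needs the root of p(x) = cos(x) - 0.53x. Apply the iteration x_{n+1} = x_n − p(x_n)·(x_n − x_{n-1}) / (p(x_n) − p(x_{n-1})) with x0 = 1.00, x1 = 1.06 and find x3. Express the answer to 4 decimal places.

1.0075

p(1.00) = 0.010302, p(1.06) = -0.072928
x2 = 1.060000 − (-0.072928)·(1.060000 − 1.000000) / (-0.072928 − 0.010302) = 1.060000 − (-0.004376)/(-0.083230) = 1.007427
p(1.007427) = 0.000102
x3 = 1.007427 − 0.000102·(1.007427 − 1.060000) / (0.000102 − (-0.072928)) = 1.007427 − (-0.000005)/(0.073030) = 1.007500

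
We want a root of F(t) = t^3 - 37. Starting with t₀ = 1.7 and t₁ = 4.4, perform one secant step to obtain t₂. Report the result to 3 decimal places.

2.779

F(1.7) = -32.08700, F(4.4) = 48.18400
t₂ = 4.40000 − 48.18400·(4.40000 − 1.70000) / (48.18400 − (-32.08700)) = 4.40000 − (130.09680)/(80.27100) = 2.77928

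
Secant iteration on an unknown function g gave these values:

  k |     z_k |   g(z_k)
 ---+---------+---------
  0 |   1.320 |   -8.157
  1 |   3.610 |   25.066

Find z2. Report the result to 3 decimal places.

1.882

z2 = 3.610 − 25.066·(3.610 − 1.320) / (25.066 − (-8.157))
   = 3.610 − (57.40114)/(33.22300) = 1.88225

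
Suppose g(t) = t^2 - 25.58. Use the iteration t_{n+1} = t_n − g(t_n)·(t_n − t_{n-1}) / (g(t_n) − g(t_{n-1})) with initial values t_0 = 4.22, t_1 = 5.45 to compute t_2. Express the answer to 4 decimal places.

g(4.22) = -7.771600, g(5.45) = 4.122500
t_2 = 5.450000 − 4.122500·(5.450000 − 4.220000) / (4.122500 − (-7.771600)) = 5.450000 − (5.070675)/(11.894100) = 5.023681

5.0237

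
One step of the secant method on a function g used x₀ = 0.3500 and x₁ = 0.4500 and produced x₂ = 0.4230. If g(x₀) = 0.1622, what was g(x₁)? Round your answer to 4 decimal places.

The secant line through (0.3500, 0.1622) and (0.4500, g(x₁)) crosses zero at x₂ = 0.4230.
So (0.3500, 0.1622), (0.4500, g(x₁)), (0.4230, 0) are collinear:
g(x₁) = 0.1622 · (0.4500 − 0.4230) / (0.3500 − 0.4230) = 0.1622 · (0.027000)/(-0.073000) = -0.059992

-0.0600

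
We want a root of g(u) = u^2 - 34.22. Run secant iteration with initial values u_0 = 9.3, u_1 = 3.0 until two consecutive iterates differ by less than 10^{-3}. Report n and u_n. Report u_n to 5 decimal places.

n = 6, u_n = 5.84979

g(9.3) = 52.2700000, g(3.0) = -25.2200000
u_2 = 3.0000000 − (-25.2200000)·(-6.3000000)/(-77.4900000) = 5.0504065;  |Δ| = 2.0504065
g(5.0504065) = -8.7133941
u_3 = 5.0504065 − (-8.7133941)·(2.0504065)/(16.5066059) = 6.1327611;  |Δ| = 1.0823546
g(6.1327611) = 3.3907582
u_4 = 6.1327611 − 3.3907582·(1.0823546)/(12.1041523) = 5.8295591;  |Δ| = 0.3032019
g(5.8295591) = -0.2362406
u_5 = 5.8295591 − (-0.2362406)·(-0.3032019)/(-3.6269988) = 5.8493078;  |Δ| = 0.0197487
g(5.8493078) = -0.0055978
u_6 = 5.8493078 − (-0.0055978)·(0.0197487)/(0.2306427) = 5.8497871;  |Δ| = 0.0004793
|u_6 − u_5| = 0.0004793 < 10^{-3}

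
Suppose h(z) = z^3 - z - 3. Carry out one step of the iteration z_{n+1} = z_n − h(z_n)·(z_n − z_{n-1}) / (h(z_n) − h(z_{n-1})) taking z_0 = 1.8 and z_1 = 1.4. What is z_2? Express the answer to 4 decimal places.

1.6464

h(1.8) = 1.032000, h(1.4) = -1.656000
z_2 = 1.400000 − (-1.656000)·(1.400000 − 1.800000) / (-1.656000 − 1.032000) = 1.400000 − (0.662400)/(-2.688000) = 1.646429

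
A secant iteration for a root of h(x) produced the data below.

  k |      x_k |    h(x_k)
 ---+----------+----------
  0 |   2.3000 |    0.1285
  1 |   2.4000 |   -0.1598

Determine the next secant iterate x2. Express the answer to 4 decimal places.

2.3446

x2 = 2.4000 − (-0.1598)·(2.4000 − 2.3000) / (-0.1598 − 0.1285)
   = 2.4000 − (-0.015980)/(-0.288300) = 2.344572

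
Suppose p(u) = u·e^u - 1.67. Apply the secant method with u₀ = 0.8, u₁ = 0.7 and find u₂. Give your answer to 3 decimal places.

0.770

p(0.8) = 0.11043, p(0.7) = -0.26037
u₂ = 0.70000 − (-0.26037)·(0.70000 − 0.80000) / (-0.26037 − 0.11043) = 0.70000 − (0.02604)/(-0.37081) = 0.77022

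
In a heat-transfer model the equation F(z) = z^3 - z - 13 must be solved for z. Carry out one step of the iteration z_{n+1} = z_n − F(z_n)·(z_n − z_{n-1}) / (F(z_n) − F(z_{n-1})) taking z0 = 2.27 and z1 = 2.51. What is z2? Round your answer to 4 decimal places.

F(2.27) = -3.572917, F(2.51) = 0.303251
z2 = 2.510000 − 0.303251·(2.510000 − 2.270000) / (0.303251 − (-3.572917)) = 2.510000 − (0.072780)/(3.876168) = 2.491224

2.4912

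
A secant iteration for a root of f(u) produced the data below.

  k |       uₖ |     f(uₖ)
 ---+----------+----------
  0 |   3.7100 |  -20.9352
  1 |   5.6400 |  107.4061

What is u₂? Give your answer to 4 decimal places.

4.0248

u₂ = 5.6400 − 107.4061·(5.6400 − 3.7100) / (107.4061 − (-20.9352))
   = 5.6400 − (207.293773)/(128.341300) = 4.024824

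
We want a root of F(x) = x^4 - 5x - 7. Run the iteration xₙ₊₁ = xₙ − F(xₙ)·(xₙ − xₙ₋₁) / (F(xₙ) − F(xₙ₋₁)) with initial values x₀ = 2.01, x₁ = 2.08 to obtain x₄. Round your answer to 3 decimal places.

F(2.01) = -0.72759, F(2.08) = 1.31774
x₂ = 2.08000 − 1.31774·(2.08000 − 2.01000) / (1.31774 − (-0.72759)) = 2.08000 − (0.09224)/(2.04533) = 2.03490
F(2.03490) = -0.02809
x₃ = 2.03490 − (-0.02809)·(2.03490 − 2.08000) / (-0.02809 − 1.31774) = 2.03490 − (0.00127)/(-1.34582) = 2.03584
F(2.03584) = -0.00105
x₄ = 2.03584 − (-0.00105)·(2.03584 − 2.03490) / (-0.00105 − (-0.02809)) = 2.03584 − (0.00000)/(0.02704) = 2.03588

2.036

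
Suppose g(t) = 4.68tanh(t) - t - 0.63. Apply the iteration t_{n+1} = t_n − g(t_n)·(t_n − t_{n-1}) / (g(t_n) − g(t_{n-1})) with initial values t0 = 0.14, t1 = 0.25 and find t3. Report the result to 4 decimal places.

g(0.14) = -0.119047, g(0.25) = 0.266219
t2 = 0.250000 − 0.266219·(0.250000 − 0.140000) / (0.266219 − (-0.119047)) = 0.250000 − (0.029284)/(0.385267) = 0.173990
g(0.173990) = 0.002165
t3 = 0.173990 − 0.002165·(0.173990 − 0.250000) / (0.002165 − 0.266219) = 0.173990 − (-0.000165)/(-0.264055) = 0.173367

0.1734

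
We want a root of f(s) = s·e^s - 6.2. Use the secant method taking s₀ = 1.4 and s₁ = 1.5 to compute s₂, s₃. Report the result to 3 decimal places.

1.450, 1.452

f(1.4) = -0.52272, f(1.5) = 0.52253
s₂ = 1.50000 − 0.52253·(1.50000 − 1.40000) / (0.52253 − (-0.52272)) = 1.50000 − (0.05225)/(1.04525) = 1.45001
f(1.45001) = -0.01839
s₃ = 1.45001 − (-0.01839)·(1.45001 − 1.50000) / (-0.01839 − 0.52253) = 1.45001 − (0.00092)/(-0.54092) = 1.45171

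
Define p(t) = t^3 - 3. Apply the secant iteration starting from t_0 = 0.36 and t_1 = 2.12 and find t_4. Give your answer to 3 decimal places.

p(0.36) = -2.95334, p(2.12) = 6.52813
t_2 = 2.12000 − 6.52813·(2.12000 − 0.36000) / (6.52813 − (-2.95334)) = 2.12000 − (11.48951)/(9.48147) = 0.90822
p(0.90822) = -2.25085
t_3 = 0.90822 − (-2.25085)·(0.90822 − 2.12000) / (-2.25085 − 6.52813) = 0.90822 − (2.72755)/(-8.77898) = 1.21891
p(1.21891) = -1.18903
t_4 = 1.21891 − (-1.18903)·(1.21891 − 0.90822) / (-1.18903 − (-2.25085)) = 1.21891 − (-0.36942)/(1.06182) = 1.56682

1.567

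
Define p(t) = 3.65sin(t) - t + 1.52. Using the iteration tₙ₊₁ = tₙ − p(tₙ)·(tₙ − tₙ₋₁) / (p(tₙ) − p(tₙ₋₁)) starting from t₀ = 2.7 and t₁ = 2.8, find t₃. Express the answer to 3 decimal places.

2.787

p(2.7) = 0.37994, p(2.8) = -0.05729
t₂ = 2.80000 − (-0.05729)·(2.80000 − 2.70000) / (-0.05729 − 0.37994) = 2.80000 − (-0.00573)/(-0.43723) = 2.78690
p(2.78690) = 0.00077
t₃ = 2.78690 − 0.00077·(2.78690 − 2.80000) / (0.00077 − (-0.05729)) = 2.78690 − (-0.00001)/(0.05806) = 2.78707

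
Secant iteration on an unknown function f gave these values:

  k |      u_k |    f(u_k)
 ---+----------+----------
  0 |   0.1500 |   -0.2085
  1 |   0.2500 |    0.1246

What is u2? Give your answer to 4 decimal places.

u2 = 0.2500 − 0.1246·(0.2500 − 0.1500) / (0.1246 − (-0.2085))
   = 0.2500 − (0.012460)/(0.333100) = 0.212594

0.2126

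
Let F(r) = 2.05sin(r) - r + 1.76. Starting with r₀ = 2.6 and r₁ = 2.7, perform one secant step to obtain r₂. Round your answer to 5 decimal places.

F(2.6) = 0.2167778, F(2.7) = -0.0638712
r₂ = 2.7000000 − (-0.0638712)·(2.7000000 − 2.6000000) / (-0.0638712 − 0.2167778) = 2.7000000 − (-0.0063871)/(-0.2806491) = 2.6772416

2.67724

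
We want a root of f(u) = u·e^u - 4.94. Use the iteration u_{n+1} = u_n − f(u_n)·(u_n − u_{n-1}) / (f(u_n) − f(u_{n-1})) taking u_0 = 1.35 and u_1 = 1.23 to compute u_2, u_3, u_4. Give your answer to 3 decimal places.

1.318, 1.320, 1.320

f(1.35) = 0.26752, f(1.23) = -0.73189
u_2 = 1.23000 − (-0.73189)·(1.23000 − 1.35000) / (-0.73189 − 0.26752) = 1.23000 − (0.08783)/(-0.99941) = 1.31788
f(1.31788) = -0.01708
u_3 = 1.31788 − (-0.01708)·(1.31788 − 1.23000) / (-0.01708 − (-0.73189)) = 1.31788 − (-0.00150)/(0.71480) = 1.31998
f(1.31998) = 0.00113
u_4 = 1.31998 − 0.00113·(1.31998 − 1.31788) / (0.00113 − (-0.01708)) = 1.31998 − (0.00000)/(0.01821) = 1.31985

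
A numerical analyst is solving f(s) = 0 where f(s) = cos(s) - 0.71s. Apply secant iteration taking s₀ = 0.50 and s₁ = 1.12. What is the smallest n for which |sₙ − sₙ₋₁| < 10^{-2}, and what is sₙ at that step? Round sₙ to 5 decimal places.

n = 4, sₙ = 0.88833

f(0.50) = 0.5225826, f(1.12) = -0.3595176
s₂ = 1.1200000 − (-0.3595176)·(0.6200000)/(-0.8821001) = 0.8673066;  |Δ| = 0.2526934
f(0.8673066) = 0.0310952
s₃ = 0.8673066 − 0.0310952·(-0.2526934)/(0.3906127) = 0.8874225;  |Δ| = 0.0201159
f(0.8874225) = 0.0013428
s₄ = 0.8874225 − 0.0013428·(0.0201159)/(-0.0297524) = 0.8883304;  |Δ| = 0.0009079
|s₄ − s₃| = 0.0009079 < 10^{-2}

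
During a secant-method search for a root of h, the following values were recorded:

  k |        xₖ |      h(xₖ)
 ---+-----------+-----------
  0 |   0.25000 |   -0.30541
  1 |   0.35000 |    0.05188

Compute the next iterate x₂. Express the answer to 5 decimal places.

0.33548

x₂ = 0.35000 − 0.05188·(0.35000 − 0.25000) / (0.05188 − (-0.30541))
   = 0.35000 − (0.0051880)/(0.3572900) = 0.3354796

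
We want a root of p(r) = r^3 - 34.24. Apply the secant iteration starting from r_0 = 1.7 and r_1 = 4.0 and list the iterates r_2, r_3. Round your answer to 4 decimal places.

p(1.7) = -29.327000, p(4.0) = 29.760000
r_2 = 4.000000 − 29.760000·(4.000000 − 1.700000) / (29.760000 − (-29.327000)) = 4.000000 − (68.448000)/(59.087000) = 2.841573
p(2.841573) = -11.295623
r_3 = 2.841573 − (-11.295623)·(2.841573 − 4.000000) / (-11.295623 − 29.760000) = 2.841573 − (13.085159)/(-41.055623) = 3.160290

2.8416, 3.1603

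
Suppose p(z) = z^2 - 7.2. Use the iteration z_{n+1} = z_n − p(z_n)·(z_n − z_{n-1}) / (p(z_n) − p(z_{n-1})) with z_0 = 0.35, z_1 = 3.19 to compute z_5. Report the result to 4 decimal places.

2.6833

p(0.35) = -7.077500, p(3.19) = 2.976100
z_2 = 3.190000 − 2.976100·(3.190000 − 0.350000) / (2.976100 − (-7.077500)) = 3.190000 − (8.452124)/(10.053600) = 2.349294
p(2.349294) = -1.680819
z_3 = 2.349294 − (-1.680819)·(2.349294 − 3.190000) / (-1.680819 − 2.976100) = 2.349294 − (1.413075)/(-4.656919) = 2.652729
p(2.652729) = -0.163027
z_4 = 2.652729 − (-0.163027)·(2.652729 − 2.349294) / (-0.163027 − (-1.680819)) = 2.652729 − (-0.049468)/(1.517792) = 2.685322
p(2.685322) = 0.010952
z_5 = 2.685322 − 0.010952·(2.685322 − 2.652729) / (0.010952 − (-0.163027)) = 2.685322 − (0.000357)/(0.173979) = 2.683270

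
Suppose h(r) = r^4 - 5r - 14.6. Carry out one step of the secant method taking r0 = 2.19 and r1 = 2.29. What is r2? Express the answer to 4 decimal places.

h(2.19) = -2.547425, h(2.29) = 1.450585
r2 = 2.290000 − 1.450585·(2.290000 − 2.190000) / (1.450585 − (-2.547425)) = 2.290000 − (0.145058)/(3.998010) = 2.253717

2.2537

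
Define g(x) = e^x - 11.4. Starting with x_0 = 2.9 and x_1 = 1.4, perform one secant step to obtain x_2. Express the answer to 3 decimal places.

2.180

g(2.9) = 6.77415, g(1.4) = -7.34480
x_2 = 1.40000 − (-7.34480)·(1.40000 − 2.90000) / (-7.34480 − 6.77415) = 1.40000 − (11.01720)/(-14.11895) = 2.18031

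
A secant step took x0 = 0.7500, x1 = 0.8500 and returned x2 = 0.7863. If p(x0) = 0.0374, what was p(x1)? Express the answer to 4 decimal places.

-0.0656

The secant line through (0.7500, 0.0374) and (0.8500, p(x1)) crosses zero at x2 = 0.7863.
So (0.7500, 0.0374), (0.8500, p(x1)), (0.7863, 0) are collinear:
p(x1) = 0.0374 · (0.8500 − 0.7863) / (0.7500 − 0.7863) = 0.0374 · (0.063700)/(-0.036300) = -0.065630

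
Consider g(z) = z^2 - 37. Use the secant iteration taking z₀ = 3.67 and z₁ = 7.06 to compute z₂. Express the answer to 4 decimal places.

g(3.67) = -23.531100, g(7.06) = 12.843600
z₂ = 7.060000 − 12.843600·(7.060000 − 3.670000) / (12.843600 − (-23.531100)) = 7.060000 − (43.539804)/(36.374700) = 5.863020

5.8630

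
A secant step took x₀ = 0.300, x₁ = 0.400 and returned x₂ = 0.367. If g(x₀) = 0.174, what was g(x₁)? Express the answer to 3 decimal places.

The secant line through (0.300, 0.174) and (0.400, g(x₁)) crosses zero at x₂ = 0.367.
So (0.300, 0.174), (0.400, g(x₁)), (0.367, 0) are collinear:
g(x₁) = 0.174 · (0.400 − 0.367) / (0.300 − 0.367) = 0.174 · (0.03300)/(-0.06700) = -0.08570

-0.086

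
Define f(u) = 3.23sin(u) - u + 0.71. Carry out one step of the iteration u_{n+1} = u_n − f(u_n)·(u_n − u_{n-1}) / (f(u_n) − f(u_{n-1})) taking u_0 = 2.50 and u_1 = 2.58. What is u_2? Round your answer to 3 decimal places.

2.539

f(2.50) = 0.14307, f(2.58) = -0.14991
u_2 = 2.58000 − (-0.14991)·(2.58000 − 2.50000) / (-0.14991 − 0.14307) = 2.58000 − (-0.01199)/(-0.29298) = 2.53907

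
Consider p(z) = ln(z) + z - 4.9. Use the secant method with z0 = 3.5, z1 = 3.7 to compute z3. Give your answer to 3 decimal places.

p(3.5) = -0.14724, p(3.7) = 0.10833
z2 = 3.70000 − 0.10833·(3.70000 − 3.50000) / (0.10833 − (-0.14724)) = 3.70000 − (0.02167)/(0.25557) = 3.61522
p(3.61522) = 0.00038
z3 = 3.61522 − 0.00038·(3.61522 − 3.70000) / (0.00038 − 0.10833) = 3.61522 − (-0.00003)/(-0.10796) = 3.61493

3.615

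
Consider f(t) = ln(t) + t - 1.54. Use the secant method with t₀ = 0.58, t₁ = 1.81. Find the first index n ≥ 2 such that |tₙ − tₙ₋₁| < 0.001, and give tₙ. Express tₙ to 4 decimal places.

n = 5, tₙ = 1.2874

f(0.58) = -1.504727, f(1.81) = 0.863327
t₂ = 1.810000 − 0.863327·(1.230000)/(2.368054) = 1.361576;  |Δ| = 0.448424
f(1.361576) = 0.130219
t₃ = 1.361576 − 0.130219·(-0.448424)/(-0.733108) = 1.281924;  |Δ| = 0.079652
f(1.281924) = -0.009713
t₄ = 1.281924 − (-0.009713)·(-0.079652)/(-0.139932) = 1.287453;  |Δ| = 0.005529
f(1.287453) = 0.000119
t₅ = 1.287453 − 0.000119·(0.005529)/(0.009833) = 1.287386;  |Δ| = 0.000067
|t₅ − t₄| = 0.000067 < 0.001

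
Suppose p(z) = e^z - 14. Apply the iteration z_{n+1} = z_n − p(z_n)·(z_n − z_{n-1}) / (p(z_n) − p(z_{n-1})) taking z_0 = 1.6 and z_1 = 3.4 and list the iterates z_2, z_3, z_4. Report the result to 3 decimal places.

p(1.6) = -9.04697, p(3.4) = 15.96410
z_2 = 3.40000 − 15.96410·(3.40000 − 1.60000) / (15.96410 − (-9.04697)) = 3.40000 − (28.73538)/(25.01107) = 2.25109
p(2.25109) = -4.50188
z_3 = 2.25109 − (-4.50188)·(2.25109 − 3.40000) / (-4.50188 − 15.96410) = 2.25109 − (5.17224)/(-20.46598) = 2.50382
p(2.50382) = -1.77091
z_4 = 2.50382 − (-1.77091)·(2.50382 − 2.25109) / (-1.77091 − (-4.50188)) = 2.50382 − (-0.44755)/(2.73097) = 2.66770

2.251, 2.504, 2.668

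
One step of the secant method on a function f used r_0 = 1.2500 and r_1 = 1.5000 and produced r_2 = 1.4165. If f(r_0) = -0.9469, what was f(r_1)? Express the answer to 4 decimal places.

0.4749

The secant line through (1.2500, -0.9469) and (1.5000, f(r_1)) crosses zero at r_2 = 1.4165.
So (1.2500, -0.9469), (1.5000, f(r_1)), (1.4165, 0) are collinear:
f(r_1) = -0.9469 · (1.5000 − 1.4165) / (1.2500 − 1.4165) = -0.9469 · (0.083500)/(-0.166500) = 0.474872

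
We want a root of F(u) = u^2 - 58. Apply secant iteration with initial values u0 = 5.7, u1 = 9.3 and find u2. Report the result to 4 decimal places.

7.4007

F(5.7) = -25.510000, F(9.3) = 28.490000
u2 = 9.300000 − 28.490000·(9.300000 − 5.700000) / (28.490000 − (-25.510000)) = 9.300000 − (102.564000)/(54.000000) = 7.400667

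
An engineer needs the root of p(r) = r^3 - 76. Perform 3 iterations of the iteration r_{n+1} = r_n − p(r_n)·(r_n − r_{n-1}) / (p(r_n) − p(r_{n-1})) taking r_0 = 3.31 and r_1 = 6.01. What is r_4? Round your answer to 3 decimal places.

4.245

p(3.31) = -39.73531, p(6.01) = 141.08180
r_2 = 6.01000 − 141.08180·(6.01000 − 3.31000) / (141.08180 − (-39.73531)) = 6.01000 − (380.92086)/(180.81711) = 3.90334
p(3.90334) = -16.52864
r_3 = 3.90334 − (-16.52864)·(3.90334 − 6.01000) / (-16.52864 − 141.08180) = 3.90334 − (34.82029)/(-157.61044) = 4.12426
p(4.12426) = -5.84819
r_4 = 4.12426 − (-5.84819)·(4.12426 − 3.90334) / (-5.84819 − (-16.52864)) = 4.12426 − (-1.29202)/(10.68045) = 4.24523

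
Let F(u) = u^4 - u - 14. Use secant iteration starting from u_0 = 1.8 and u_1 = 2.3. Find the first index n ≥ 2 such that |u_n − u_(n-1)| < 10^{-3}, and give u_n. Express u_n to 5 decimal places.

F(1.8) = -5.3024000, F(2.3) = 11.6841000
u_2 = 2.3000000 − 11.6841000·(0.5000000)/(16.9865000) = 1.9560769;  |Δ| = 0.3439231
F(1.9560769) = -1.3159890
u_3 = 1.9560769 − (-1.3159890)·(-0.3439231)/(-13.0000890) = 1.9908920;  |Δ| = 0.0348151
F(1.9908920) = -0.2803644
u_4 = 1.9908920 − (-0.2803644)·(0.0348151)/(1.0356246) = 2.0003171;  |Δ| = 0.0094251
F(2.0003171) = 0.0098324
u_5 = 2.0003171 − 0.0098324·(0.0094251)/(0.2901969) = 1.9999978;  |Δ| = 0.0003193
|u_5 − u_4| = 0.0003193 < 10^{-3}

n = 5, u_n = 2.00000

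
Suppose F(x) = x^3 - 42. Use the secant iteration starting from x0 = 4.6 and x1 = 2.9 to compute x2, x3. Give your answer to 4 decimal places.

F(4.6) = 55.336000, F(2.9) = -17.611000
x2 = 2.900000 − (-17.611000)·(2.900000 − 4.600000) / (-17.611000 − 55.336000) = 2.900000 − (29.938700)/(-72.947000) = 3.310417
F(3.310417) = -5.721596
x3 = 3.310417 − (-5.721596)·(3.310417 − 2.900000) / (-5.721596 − (-17.611000)) = 3.310417 − (-2.348241)/(11.889404) = 3.507924

3.3104, 3.5079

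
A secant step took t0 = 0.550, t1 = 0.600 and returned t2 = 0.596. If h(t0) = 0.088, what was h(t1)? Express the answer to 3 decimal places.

The secant line through (0.550, 0.088) and (0.600, h(t1)) crosses zero at t2 = 0.596.
So (0.550, 0.088), (0.600, h(t1)), (0.596, 0) are collinear:
h(t1) = 0.088 · (0.600 − 0.596) / (0.550 − 0.596) = 0.088 · (0.00400)/(-0.04600) = -0.00765

-0.008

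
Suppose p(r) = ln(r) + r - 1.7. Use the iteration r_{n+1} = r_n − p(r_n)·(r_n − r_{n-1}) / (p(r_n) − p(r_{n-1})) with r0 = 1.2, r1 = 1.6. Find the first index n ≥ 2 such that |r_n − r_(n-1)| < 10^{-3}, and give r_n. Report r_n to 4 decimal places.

n = 4, r_n = 1.3788

p(1.2) = -0.317678, p(1.6) = 0.370004
r2 = 1.600000 − 0.370004·(0.400000)/(0.687682) = 1.384782;  |Δ| = 0.215218
p(1.384782) = 0.010325
r3 = 1.384782 − 0.010325·(-0.215218)/(-0.359679) = 1.378604;  |Δ| = 0.006178
p(1.378604) = -0.000324
r4 = 1.378604 − (-0.000324)·(-0.006178)/(-0.010649) = 1.378792;  |Δ| = 0.000188
|r4 − r3| = 0.000188 < 10^{-3}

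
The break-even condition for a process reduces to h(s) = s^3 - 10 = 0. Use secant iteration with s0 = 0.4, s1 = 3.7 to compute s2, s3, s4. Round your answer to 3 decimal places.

h(0.4) = -9.93600, h(3.7) = 40.65300
s2 = 3.70000 − 40.65300·(3.70000 − 0.40000) / (40.65300 − (-9.93600)) = 3.70000 − (134.15490)/(50.58900) = 1.04814
h(1.04814) = -8.84851
s3 = 1.04814 − (-8.84851)·(1.04814 − 3.70000) / (-8.84851 − 40.65300) = 1.04814 − (23.46501)/(-49.50151) = 1.52217
h(1.52217) = -6.47315
s4 = 1.52217 − (-6.47315)·(1.52217 − 1.04814) / (-6.47315 − (-8.84851)) = 1.52217 − (-3.06844)/(2.37536) = 2.81395

1.048, 1.522, 2.814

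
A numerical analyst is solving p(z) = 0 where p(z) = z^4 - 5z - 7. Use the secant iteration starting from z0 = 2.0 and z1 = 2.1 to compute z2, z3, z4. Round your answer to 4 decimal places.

p(2.0) = -1.000000, p(2.1) = 1.948100
z2 = 2.100000 − 1.948100·(2.100000 − 2.000000) / (1.948100 − (-1.000000)) = 2.100000 − (0.194810)/(2.948100) = 2.033920
p(2.033920) = -0.056229
z3 = 2.033920 − (-0.056229)·(2.033920 − 2.100000) / (-0.056229 − 1.948100) = 2.033920 − (0.003716)/(-2.004329) = 2.035774
p(2.035774) = -0.003022
z4 = 2.035774 − (-0.003022)·(2.035774 − 2.033920) / (-0.003022 − (-0.056229)) = 2.035774 − (-0.000006)/(0.053207) = 2.035879

2.0339, 2.0358, 2.0359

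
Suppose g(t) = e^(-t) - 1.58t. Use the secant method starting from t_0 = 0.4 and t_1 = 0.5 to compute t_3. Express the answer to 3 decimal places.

0.417

g(0.4) = 0.03832, g(0.5) = -0.18347
t_2 = 0.50000 − (-0.18347)·(0.50000 − 0.40000) / (-0.18347 − 0.03832) = 0.50000 − (-0.01835)/(-0.22179) = 0.41728
g(0.41728) = -0.00046
t_3 = 0.41728 − (-0.00046)·(0.41728 − 0.50000) / (-0.00046 − (-0.18347)) = 0.41728 − (0.00004)/(0.18301) = 0.41707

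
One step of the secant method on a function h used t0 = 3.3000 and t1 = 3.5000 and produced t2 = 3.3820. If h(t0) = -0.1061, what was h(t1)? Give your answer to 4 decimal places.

The secant line through (3.3000, -0.1061) and (3.5000, h(t1)) crosses zero at t2 = 3.3820.
So (3.3000, -0.1061), (3.5000, h(t1)), (3.3820, 0) are collinear:
h(t1) = -0.1061 · (3.5000 − 3.3820) / (3.3000 − 3.3820) = -0.1061 · (0.118000)/(-0.082000) = 0.152680

0.1527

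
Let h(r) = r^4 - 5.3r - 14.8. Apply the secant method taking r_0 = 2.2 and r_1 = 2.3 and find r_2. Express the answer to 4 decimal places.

h(2.2) = -3.034400, h(2.3) = 0.994100
r_2 = 2.300000 − 0.994100·(2.300000 − 2.200000) / (0.994100 − (-3.034400)) = 2.300000 − (0.099410)/(4.028500) = 2.275323

2.2753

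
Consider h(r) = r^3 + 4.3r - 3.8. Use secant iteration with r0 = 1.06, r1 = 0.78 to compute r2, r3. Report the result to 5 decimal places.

0.77584, 0.77533

h(1.06) = 1.9490160, h(0.78) = 0.0285520
r2 = 0.7800000 − 0.0285520·(0.7800000 − 1.0600000) / (0.0285520 − 1.9490160) = 0.7800000 − (-0.0079946)/(-1.9204640) = 0.7758372
h(0.7758372) = 0.0030943
r3 = 0.7758372 − 0.0030943·(0.7758372 − 0.7800000) / (0.0030943 − 0.0285520) = 0.7758372 − (-0.0000129)/(-0.0254577) = 0.7753312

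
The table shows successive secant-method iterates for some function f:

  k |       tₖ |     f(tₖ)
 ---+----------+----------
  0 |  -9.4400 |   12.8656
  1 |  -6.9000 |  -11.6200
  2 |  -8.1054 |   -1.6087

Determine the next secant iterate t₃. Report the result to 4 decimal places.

-8.2991

t₃ = -8.1054 − (-1.6087)·(-8.1054 − (-6.9000)) / (-1.6087 − (-11.6200))
   = -8.1054 − (1.939127)/(10.011300) = -8.299094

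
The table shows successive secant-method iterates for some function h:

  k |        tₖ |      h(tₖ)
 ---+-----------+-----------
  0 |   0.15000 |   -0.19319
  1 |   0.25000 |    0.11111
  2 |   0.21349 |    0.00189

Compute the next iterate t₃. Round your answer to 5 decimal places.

0.21286

t₃ = 0.21349 − 0.00189·(0.21349 − 0.25000) / (0.00189 − 0.11111)
   = 0.21349 − (-0.0000690)/(-0.1092200) = 0.2128582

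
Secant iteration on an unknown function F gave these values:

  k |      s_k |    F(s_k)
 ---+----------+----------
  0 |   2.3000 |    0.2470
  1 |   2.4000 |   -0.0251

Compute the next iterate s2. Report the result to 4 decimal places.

2.3908

s2 = 2.4000 − (-0.0251)·(2.4000 − 2.3000) / (-0.0251 − 0.2470)
   = 2.4000 − (-0.002510)/(-0.272100) = 2.390775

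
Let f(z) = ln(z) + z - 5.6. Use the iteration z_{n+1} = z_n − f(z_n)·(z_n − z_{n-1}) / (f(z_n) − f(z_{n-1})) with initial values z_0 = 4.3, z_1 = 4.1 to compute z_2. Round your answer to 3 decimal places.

f(4.3) = 0.15862, f(4.1) = -0.08901
z_2 = 4.10000 − (-0.08901)·(4.10000 − 4.30000) / (-0.08901 − 0.15862) = 4.10000 − (0.01780)/(-0.24763) = 4.17189

4.172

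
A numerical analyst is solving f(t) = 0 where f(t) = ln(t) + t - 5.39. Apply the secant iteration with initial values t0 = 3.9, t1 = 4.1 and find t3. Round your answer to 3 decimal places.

f(3.9) = -0.12902, f(4.1) = 0.12099
t2 = 4.10000 − 0.12099·(4.10000 − 3.90000) / (0.12099 − (-0.12902)) = 4.10000 − (0.02420)/(0.25001) = 4.00321
f(4.00321) = 0.00031
t3 = 4.00321 − 0.00031·(4.00321 − 4.10000) / (0.00031 − 0.12099) = 4.00321 − (-0.00003)/(-0.12067) = 4.00296

4.003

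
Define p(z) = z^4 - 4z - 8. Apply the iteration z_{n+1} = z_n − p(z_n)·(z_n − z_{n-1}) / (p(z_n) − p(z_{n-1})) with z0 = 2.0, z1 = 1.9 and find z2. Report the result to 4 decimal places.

p(2.0) = 0.000000, p(1.9) = -2.567900
z2 = 1.900000 − (-2.567900)·(1.900000 − 2.000000) / (-2.567900 − 0.000000) = 1.900000 − (0.256790)/(-2.567900) = 2.000000

2.0000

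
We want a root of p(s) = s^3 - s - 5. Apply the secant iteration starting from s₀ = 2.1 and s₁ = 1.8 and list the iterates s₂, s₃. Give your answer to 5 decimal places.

1.89281, 1.90488

p(2.1) = 2.1610000, p(1.8) = -0.9680000
s₂ = 1.8000000 − (-0.9680000)·(1.8000000 − 2.1000000) / (-0.9680000 − 2.1610000) = 1.8000000 − (0.2904000)/(-3.1290000) = 1.8928092
p(1.8928092) = -0.1113912
s₃ = 1.8928092 − (-0.1113912)·(1.8928092 − 1.8000000) / (-0.1113912 − (-0.9680000)) = 1.8928092 − (-0.0103381)/(0.8566088) = 1.9048779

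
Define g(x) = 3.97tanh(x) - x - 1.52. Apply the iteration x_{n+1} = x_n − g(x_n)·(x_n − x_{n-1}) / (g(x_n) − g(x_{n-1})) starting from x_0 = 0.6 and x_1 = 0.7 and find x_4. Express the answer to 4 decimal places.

g(0.6) = 0.012087, g(0.7) = 0.179340
x_2 = 0.700000 − 0.179340·(0.700000 − 0.600000) / (0.179340 − 0.012087) = 0.700000 − (0.017934)/(0.167253) = 0.592773
g(0.592773) = -0.001181
x_3 = 0.592773 − (-0.001181)·(0.592773 − 0.700000) / (-0.001181 − 0.179340) = 0.592773 − (0.000127)/(-0.180521) = 0.593475
g(0.593475) = 0.000114
x_4 = 0.593475 − 0.000114·(0.593475 − 0.592773) / (0.000114 − (-0.001181)) = 0.593475 − (0.000000)/(0.001295) = 0.593413

0.5934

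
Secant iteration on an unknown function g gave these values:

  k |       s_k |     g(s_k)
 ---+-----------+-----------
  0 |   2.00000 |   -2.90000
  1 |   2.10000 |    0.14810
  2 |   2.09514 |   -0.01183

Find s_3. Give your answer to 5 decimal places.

2.09550

s_3 = 2.09514 − (-0.01183)·(2.09514 − 2.10000) / (-0.01183 − 0.14810)
   = 2.09514 − (0.0000575)/(-0.1599300) = 2.0954995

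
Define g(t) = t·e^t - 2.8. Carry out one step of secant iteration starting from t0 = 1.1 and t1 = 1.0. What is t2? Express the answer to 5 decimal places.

g(1.1) = 0.5045826, g(1.0) = -0.0817182
t2 = 1.0000000 − (-0.0817182)·(1.0000000 − 1.1000000) / (-0.0817182 − 0.5045826) = 1.0000000 − (0.0081718)/(-0.5863008) = 1.0139379

1.01394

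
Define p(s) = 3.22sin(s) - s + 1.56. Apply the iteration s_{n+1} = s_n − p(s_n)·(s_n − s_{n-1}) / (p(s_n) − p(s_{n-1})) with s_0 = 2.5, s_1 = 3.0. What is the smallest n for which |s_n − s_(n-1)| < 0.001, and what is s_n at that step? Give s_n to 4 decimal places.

n = 4, s_n = 2.7598

p(2.5) = 0.987080, p(3.0) = -0.985594
s_2 = 3.000000 − (-0.985594)·(0.500000)/(-1.972674) = 2.750188;  |Δ| = 0.249812
p(2.750188) = 0.038199
s_3 = 2.750188 − 0.038199·(-0.249812)/(1.023793) = 2.759509;  |Δ| = 0.009321
p(2.759509) = 0.001082
s_4 = 2.759509 − 0.001082·(0.009321)/(-0.037117) = 2.759781;  |Δ| = 0.000272
|s_4 − s_3| = 0.000272 < 0.001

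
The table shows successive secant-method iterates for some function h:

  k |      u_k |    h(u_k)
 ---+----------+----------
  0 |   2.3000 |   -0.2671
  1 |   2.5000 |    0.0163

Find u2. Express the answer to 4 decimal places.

2.4885

u2 = 2.5000 − 0.0163·(2.5000 − 2.3000) / (0.0163 − (-0.2671))
   = 2.5000 − (0.003260)/(0.283400) = 2.488497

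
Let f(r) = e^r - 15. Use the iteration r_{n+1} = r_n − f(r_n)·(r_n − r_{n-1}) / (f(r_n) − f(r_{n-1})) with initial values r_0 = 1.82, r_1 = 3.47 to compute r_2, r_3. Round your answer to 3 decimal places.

2.381, 2.595

f(1.82) = -8.82814, f(3.47) = 17.13674
r_2 = 3.47000 − 17.13674·(3.47000 − 1.82000) / (17.13674 − (-8.82814)) = 3.47000 − (28.27563)/(25.96488) = 2.38101
f(2.38101) = -4.18423
r_3 = 2.38101 − (-4.18423)·(2.38101 − 3.47000) / (-4.18423 − 17.13674) = 2.38101 − (4.55661)/(-21.32097) = 2.59472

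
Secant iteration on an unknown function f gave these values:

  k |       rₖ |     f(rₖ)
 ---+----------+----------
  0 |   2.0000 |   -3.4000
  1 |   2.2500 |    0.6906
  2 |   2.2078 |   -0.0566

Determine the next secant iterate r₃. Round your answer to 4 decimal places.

r₃ = 2.2078 − (-0.0566)·(2.2078 − 2.2500) / (-0.0566 − 0.6906)
   = 2.2078 − (0.002389)/(-0.747200) = 2.210997

2.2110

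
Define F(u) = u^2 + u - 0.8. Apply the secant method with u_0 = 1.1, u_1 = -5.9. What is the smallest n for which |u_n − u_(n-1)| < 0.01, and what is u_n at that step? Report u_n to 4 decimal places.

F(1.1) = 1.510000, F(-5.9) = 28.110000
u_2 = -5.900000 − 28.110000·(-7.000000)/(26.600000) = 1.497368;  |Δ| = 7.397368
F(1.497368) = 2.939481
u_3 = 1.497368 − 2.939481·(7.397368)/(-25.170519) = 2.361253;  |Δ| = 0.863884
F(2.361253) = 7.136768
u_4 = 2.361253 − 7.136768·(0.863884)/(4.197288) = 0.892365;  |Δ| = 1.468888
F(0.892365) = 0.888681
u_5 = 0.892365 − 0.888681·(-1.468888)/(-6.248087) = 0.683442;  |Δ| = 0.208924
F(0.683442) = 0.350534
u_6 = 0.683442 − 0.350534·(-0.208924)/(-0.538147) = 0.547355;  |Δ| = 0.136087
F(0.547355) = 0.046952
u_7 = 0.547355 − 0.046952·(-0.136087)/(-0.303583) = 0.526308;  |Δ| = 0.021047
F(0.526308) = 0.003307
u_8 = 0.526308 − 0.003307·(-0.021047)/(-0.043644) = 0.524713;  |Δ| = 0.001595
|u_8 − u_7| = 0.001595 < 0.01

n = 8, u_n = 0.5247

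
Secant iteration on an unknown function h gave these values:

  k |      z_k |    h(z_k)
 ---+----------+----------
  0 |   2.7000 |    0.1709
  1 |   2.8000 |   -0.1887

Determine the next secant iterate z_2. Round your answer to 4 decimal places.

2.7475

z_2 = 2.8000 − (-0.1887)·(2.8000 − 2.7000) / (-0.1887 − 0.1709)
   = 2.8000 − (-0.018870)/(-0.359600) = 2.747525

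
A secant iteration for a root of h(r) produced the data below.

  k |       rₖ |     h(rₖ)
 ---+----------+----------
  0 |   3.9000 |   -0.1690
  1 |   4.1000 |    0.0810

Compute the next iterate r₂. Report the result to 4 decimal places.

r₂ = 4.1000 − 0.0810·(4.1000 − 3.9000) / (0.0810 − (-0.1690))
   = 4.1000 − (0.016200)/(0.250000) = 4.035200

4.0352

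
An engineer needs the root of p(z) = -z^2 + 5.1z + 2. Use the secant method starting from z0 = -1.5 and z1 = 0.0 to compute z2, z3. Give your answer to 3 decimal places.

p(-1.5) = -7.90000, p(0.0) = 2.00000
z2 = 0.00000 − 2.00000·(0.00000 − (-1.50000)) / (2.00000 − (-7.90000)) = 0.00000 − (3.00000)/(9.90000) = -0.30303
p(-0.30303) = 0.36272
z3 = -0.30303 − 0.36272·(-0.30303 − 0.00000) / (0.36272 − 2.00000) = -0.30303 − (-0.10991)/(-1.63728) = -0.37016

-0.303, -0.370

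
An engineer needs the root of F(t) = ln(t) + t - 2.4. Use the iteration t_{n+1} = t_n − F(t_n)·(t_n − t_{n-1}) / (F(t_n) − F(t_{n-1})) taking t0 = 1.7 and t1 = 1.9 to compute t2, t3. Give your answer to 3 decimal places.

F(1.7) = -0.16937, F(1.9) = 0.14185
t2 = 1.90000 − 0.14185·(1.90000 − 1.70000) / (0.14185 − (-0.16937)) = 1.90000 − (0.02837)/(0.31123) = 1.80884
F(1.80884) = 0.00153
t3 = 1.80884 − 0.00153·(1.80884 − 1.90000) / (0.00153 − 0.14185) = 1.80884 − (-0.00014)/(-0.14033) = 1.80785

1.809, 1.808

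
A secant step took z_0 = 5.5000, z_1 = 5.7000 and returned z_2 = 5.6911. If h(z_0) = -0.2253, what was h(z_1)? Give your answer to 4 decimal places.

The secant line through (5.5000, -0.2253) and (5.7000, h(z_1)) crosses zero at z_2 = 5.6911.
So (5.5000, -0.2253), (5.7000, h(z_1)), (5.6911, 0) are collinear:
h(z_1) = -0.2253 · (5.7000 − 5.6911) / (5.5000 − 5.6911) = -0.2253 · (0.008900)/(-0.191100) = 0.010493

0.0105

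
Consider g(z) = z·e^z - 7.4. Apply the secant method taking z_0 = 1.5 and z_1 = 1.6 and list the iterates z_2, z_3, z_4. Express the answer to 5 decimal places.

1.55635, 1.55800, 1.55805

g(1.5) = -0.6774664, g(1.6) = 0.5248519
z_2 = 1.6000000 − 0.5248519·(1.6000000 − 1.5000000) / (0.5248519 − (-0.6774664)) = 1.6000000 − (0.0524852)/(1.2023183) = 1.5563467
g(1.5563467) = -0.0206329
z_3 = 1.5563467 − (-0.0206329)·(1.5563467 − 1.6000000) / (-0.0206329 − 0.5248519) = 1.5563467 − (0.0009007)/(-0.5454848) = 1.5579979
g(1.5579979) = -0.0005962
z_4 = 1.5579979 − (-0.0005962)·(1.5579979 − 1.5563467) / (-0.0005962 − (-0.0206329)) = 1.5579979 − (-0.0000010)/(0.0200367) = 1.5580470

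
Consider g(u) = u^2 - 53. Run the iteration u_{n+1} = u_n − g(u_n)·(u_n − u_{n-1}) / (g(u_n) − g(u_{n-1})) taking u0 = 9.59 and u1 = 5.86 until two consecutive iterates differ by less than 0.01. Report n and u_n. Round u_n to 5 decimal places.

n = 5, u_n = 7.28011

g(9.59) = 38.9681000, g(5.86) = -18.6604000
u2 = 5.8600000 − (-18.6604000)·(-3.7300000)/(-57.6285000) = 7.0677929;  |Δ| = 1.2077929
g(7.0677929) = -3.0463038
u3 = 7.0677929 − (-3.0463038)·(1.2077929)/(15.6140962) = 7.3034328;  |Δ| = 0.2356399
g(7.3034328) = 0.3401304
u4 = 7.3034328 − 0.3401304·(0.2356399)/(3.3864342) = 7.2797653;  |Δ| = 0.0236675
g(7.2797653) = -0.0050168
u5 = 7.2797653 − (-0.0050168)·(-0.0236675)/(-0.3451472) = 7.2801093;  |Δ| = 0.0003440
|u5 − u4| = 0.0003440 < 0.01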